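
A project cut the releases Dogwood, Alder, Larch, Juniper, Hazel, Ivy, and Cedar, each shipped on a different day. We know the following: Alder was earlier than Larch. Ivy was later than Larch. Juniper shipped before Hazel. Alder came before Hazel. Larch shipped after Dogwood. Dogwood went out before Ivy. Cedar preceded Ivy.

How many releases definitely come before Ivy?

Directly stated before Ivy: Cedar, Dogwood, and Larch.
Alder reaches Ivy via Alder → Larch → Ivy.
That's Alder, Cedar, Dogwood, and Larch — 4 in all.

4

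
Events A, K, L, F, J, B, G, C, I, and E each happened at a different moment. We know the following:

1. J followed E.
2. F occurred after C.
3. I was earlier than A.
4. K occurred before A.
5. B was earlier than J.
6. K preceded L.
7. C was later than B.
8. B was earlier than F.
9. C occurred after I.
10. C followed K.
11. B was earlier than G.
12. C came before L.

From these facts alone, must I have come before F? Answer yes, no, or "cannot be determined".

yes

Chain the constraints: I → C → F. Each link is directly stated, so I comes before F.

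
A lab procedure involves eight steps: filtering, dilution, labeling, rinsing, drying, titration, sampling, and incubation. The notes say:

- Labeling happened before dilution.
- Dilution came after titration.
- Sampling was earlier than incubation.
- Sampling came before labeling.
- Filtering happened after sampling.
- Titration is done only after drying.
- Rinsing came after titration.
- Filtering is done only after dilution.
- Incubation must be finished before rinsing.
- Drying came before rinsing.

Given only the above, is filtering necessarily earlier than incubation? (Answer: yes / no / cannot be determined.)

cannot be determined

No chain of stated constraints runs from filtering to incubation, and none runs from incubation to filtering either.
So the relative order of filtering and incubation is not fixed by the given facts.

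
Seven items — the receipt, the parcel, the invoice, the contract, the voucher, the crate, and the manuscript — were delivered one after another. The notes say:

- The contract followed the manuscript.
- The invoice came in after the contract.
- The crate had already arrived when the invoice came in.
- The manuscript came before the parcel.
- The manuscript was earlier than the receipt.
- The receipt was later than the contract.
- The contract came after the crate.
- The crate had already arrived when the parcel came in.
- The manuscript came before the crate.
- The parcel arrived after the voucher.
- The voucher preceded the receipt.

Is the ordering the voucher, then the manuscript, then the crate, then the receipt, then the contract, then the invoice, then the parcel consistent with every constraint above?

The constraints require the contract before the receipt, but in the proposed sequence the receipt appears ahead of the contract. That one violation is enough.

no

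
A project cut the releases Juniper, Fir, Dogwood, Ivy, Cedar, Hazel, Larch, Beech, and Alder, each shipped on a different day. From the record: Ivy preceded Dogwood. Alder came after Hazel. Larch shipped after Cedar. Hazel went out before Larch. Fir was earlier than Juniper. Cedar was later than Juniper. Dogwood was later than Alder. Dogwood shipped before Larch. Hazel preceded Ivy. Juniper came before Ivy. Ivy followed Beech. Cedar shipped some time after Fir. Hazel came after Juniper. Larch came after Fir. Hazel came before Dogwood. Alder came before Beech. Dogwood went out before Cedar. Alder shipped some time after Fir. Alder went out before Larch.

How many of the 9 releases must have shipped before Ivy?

5

Directly stated before Ivy: Beech, Hazel, and Juniper.
Alder reaches Ivy via Alder → Beech → Ivy.
Fir reaches Ivy via Fir → Juniper → Ivy.
That's Alder, Beech, Fir, Hazel, and Juniper — 5 in all.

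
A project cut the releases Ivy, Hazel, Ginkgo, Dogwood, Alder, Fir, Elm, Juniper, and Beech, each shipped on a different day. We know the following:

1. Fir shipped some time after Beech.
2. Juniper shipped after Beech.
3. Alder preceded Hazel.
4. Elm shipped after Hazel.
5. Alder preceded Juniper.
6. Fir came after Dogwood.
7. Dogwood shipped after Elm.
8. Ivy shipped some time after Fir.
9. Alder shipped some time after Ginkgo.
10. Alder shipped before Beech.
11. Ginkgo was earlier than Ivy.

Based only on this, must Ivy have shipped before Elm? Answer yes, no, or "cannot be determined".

no

Tracing the constraints gives Elm → Dogwood → Fir → Ivy, so Elm must come before Ivy.
That means Ivy cannot be before Elm.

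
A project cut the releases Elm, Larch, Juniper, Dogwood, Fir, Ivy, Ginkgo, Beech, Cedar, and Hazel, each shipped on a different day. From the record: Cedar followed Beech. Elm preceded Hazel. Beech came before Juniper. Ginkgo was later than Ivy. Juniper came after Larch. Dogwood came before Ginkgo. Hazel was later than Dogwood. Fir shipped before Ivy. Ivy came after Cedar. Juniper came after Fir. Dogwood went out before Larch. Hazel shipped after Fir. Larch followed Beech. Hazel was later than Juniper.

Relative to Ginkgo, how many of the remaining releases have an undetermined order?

4

Forced before Ginkgo: Beech, Cedar, Dogwood, Fir, and Ivy.
That leaves Elm, Hazel, Juniper, and Larch with no forced order relative to Ginkgo — 4.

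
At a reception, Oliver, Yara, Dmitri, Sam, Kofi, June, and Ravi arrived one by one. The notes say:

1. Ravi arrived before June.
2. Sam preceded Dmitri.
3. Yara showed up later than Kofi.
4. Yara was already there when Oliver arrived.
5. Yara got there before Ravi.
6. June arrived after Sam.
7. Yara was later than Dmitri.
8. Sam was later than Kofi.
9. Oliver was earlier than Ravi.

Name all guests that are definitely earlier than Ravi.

Dmitri, Kofi, Oliver, Sam, Yara

Directly stated before Ravi: Oliver and Yara.
Dmitri reaches Ravi via Dmitri → Yara → Ravi.
Kofi reaches Ravi via Kofi → Yara → Ravi.
Sam reaches Ravi via Sam → Dmitri → Yara → Ravi.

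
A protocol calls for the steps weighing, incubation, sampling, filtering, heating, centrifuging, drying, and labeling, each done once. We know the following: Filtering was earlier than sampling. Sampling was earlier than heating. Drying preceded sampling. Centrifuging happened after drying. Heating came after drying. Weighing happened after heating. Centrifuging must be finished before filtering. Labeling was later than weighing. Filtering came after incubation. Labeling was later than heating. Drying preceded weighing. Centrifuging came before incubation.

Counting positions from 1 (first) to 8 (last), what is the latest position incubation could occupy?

3

Incubation must come before filtering, heating, labeling, sampling, and weighing — 5 steps forced after it.
Everything else can be placed before incubation in some valid order, so incubation can sit as late as position 8 − 5 = 3.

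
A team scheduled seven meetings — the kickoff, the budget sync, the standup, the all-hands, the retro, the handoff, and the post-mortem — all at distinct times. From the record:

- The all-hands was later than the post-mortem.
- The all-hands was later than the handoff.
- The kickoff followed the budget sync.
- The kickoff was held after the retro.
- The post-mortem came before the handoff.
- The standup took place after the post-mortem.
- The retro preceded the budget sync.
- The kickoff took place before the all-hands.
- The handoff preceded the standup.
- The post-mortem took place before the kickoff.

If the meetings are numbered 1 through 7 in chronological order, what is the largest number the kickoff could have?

The kickoff must come before the all-hands — 1 meeting forced after it.
Everything else can be placed before the kickoff in some valid order, so the kickoff can sit as late as position 7 − 1 = 6.

6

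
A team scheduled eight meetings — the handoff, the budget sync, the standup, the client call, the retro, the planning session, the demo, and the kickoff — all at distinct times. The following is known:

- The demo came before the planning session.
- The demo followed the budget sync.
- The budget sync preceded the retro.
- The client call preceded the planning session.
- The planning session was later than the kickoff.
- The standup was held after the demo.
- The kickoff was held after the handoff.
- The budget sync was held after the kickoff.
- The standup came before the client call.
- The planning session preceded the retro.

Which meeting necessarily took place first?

the handoff

The handoff has a chain of constraints placing it before every other meeting, so the handoff must be first.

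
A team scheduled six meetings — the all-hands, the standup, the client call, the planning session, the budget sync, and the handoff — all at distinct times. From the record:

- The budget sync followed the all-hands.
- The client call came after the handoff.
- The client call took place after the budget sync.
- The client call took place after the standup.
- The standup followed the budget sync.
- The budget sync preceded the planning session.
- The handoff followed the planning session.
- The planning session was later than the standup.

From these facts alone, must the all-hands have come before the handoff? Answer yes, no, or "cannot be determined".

yes

Chain the constraints: the all-hands → the budget sync → the planning session → the handoff. Each link is directly stated, so the all-hands comes before the handoff.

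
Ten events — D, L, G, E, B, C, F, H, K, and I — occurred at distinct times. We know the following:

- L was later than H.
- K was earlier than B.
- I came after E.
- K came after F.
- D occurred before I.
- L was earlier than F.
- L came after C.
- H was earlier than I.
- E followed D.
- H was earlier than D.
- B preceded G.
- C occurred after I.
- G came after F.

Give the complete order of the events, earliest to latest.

The constraints fix every adjacent pair, so only one ordering works:
H → D → E → I → C → L → F → K → B → G.

H, D, E, I, C, L, F, K, B, G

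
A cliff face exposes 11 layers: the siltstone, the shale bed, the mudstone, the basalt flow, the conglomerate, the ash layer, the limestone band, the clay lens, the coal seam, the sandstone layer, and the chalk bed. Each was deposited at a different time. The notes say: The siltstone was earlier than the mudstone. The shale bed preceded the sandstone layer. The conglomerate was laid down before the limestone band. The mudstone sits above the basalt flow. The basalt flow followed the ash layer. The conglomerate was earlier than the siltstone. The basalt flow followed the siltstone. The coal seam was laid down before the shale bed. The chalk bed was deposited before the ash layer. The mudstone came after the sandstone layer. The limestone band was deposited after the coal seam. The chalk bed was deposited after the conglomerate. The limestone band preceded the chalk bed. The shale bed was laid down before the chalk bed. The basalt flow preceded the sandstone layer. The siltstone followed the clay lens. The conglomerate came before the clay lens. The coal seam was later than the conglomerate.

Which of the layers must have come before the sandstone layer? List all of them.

Directly stated before the sandstone layer: the basalt flow and the shale bed.
The ash layer reaches the sandstone layer via the ash layer → the basalt flow → the sandstone layer.
The chalk bed reaches the sandstone layer via the chalk bed → the ash layer → the basalt flow → the sandstone layer.
The clay lens reaches the sandstone layer via the clay lens → the siltstone → the basalt flow → the sandstone layer.
Likewise the coal seam, the conglomerate, the limestone band, and the siltstone each reach the sandstone layer by chaining the stated constraints.
No chain forces the mudstone ahead of the sandstone layer.

the ash layer, the basalt flow, the chalk bed, the clay lens, the coal seam, the conglomerate, the limestone band, the shale bed, the siltstone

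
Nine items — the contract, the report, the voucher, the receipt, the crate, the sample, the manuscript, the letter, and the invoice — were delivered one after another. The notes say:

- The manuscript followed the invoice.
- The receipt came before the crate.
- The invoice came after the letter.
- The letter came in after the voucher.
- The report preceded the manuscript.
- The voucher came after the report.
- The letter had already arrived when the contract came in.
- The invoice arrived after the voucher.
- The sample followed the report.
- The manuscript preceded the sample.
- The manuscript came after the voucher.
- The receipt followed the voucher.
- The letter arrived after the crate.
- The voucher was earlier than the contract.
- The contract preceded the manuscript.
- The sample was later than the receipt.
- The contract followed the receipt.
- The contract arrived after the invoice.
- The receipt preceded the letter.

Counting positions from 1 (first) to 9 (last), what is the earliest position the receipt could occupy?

The report and the voucher must both come before the receipt — 2 forced predecessors.
Nothing else is forced ahead of the receipt, so its earliest slot is position 2 + 1 = 3.

3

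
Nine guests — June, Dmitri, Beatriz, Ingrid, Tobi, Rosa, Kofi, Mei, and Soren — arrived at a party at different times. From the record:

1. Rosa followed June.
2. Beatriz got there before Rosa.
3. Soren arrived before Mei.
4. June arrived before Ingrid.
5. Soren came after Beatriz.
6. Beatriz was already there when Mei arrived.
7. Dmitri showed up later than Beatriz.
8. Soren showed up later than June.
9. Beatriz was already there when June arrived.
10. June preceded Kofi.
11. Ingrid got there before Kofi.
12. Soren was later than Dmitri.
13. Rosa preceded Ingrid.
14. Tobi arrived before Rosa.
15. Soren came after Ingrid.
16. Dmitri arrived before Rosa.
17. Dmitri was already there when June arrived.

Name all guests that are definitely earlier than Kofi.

Directly stated before Kofi: Ingrid and June.
Beatriz reaches Kofi via Beatriz → June → Kofi.
Dmitri reaches Kofi via Dmitri → June → Kofi.
Rosa reaches Kofi via Rosa → Ingrid → Kofi.
Likewise Tobi reaches Kofi by chaining the stated constraints.
No chain forces Mei (or any of the others) ahead of Kofi.

Beatriz, Dmitri, Ingrid, June, Rosa, Tobi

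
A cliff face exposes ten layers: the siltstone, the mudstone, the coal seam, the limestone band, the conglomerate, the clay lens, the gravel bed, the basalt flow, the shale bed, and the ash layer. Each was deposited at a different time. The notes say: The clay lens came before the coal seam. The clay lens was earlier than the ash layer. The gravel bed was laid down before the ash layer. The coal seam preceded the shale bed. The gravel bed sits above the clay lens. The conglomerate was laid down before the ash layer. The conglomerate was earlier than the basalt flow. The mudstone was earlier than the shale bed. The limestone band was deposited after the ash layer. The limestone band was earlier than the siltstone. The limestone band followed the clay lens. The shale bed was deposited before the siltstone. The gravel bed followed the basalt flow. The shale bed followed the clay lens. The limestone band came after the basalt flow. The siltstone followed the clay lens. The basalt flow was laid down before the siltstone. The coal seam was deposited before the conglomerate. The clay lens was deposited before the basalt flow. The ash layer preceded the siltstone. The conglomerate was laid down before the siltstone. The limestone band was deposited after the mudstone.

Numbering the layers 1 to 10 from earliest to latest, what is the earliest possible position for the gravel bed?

The basalt flow, the clay lens, the coal seam, and the conglomerate must all come before the gravel bed — 4 forced predecessors.
Nothing else is forced ahead of the gravel bed, so its earliest slot is position 4 + 1 = 5.

5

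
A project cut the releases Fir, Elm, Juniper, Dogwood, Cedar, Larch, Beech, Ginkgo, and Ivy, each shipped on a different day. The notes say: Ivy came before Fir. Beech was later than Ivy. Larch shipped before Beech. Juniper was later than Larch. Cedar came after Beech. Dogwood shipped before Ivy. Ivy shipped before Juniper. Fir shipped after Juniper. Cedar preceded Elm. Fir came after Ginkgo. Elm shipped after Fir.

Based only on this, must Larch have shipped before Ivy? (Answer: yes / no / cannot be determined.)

cannot be determined

No chain of stated constraints runs from Larch to Ivy, and none runs from Ivy to Larch either.
So the relative order of Larch and Ivy is not fixed by the given facts.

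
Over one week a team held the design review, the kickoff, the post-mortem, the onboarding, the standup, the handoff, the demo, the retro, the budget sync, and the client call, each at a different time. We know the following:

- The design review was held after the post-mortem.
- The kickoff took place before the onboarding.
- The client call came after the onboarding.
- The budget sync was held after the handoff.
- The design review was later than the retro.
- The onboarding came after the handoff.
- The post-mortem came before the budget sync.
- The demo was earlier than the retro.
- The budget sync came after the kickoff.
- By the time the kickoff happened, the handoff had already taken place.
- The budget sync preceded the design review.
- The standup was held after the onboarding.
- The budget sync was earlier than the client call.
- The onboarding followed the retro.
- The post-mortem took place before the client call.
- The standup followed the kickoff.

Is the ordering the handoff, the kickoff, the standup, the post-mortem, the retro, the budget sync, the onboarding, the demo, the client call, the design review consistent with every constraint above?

no

The constraints require the demo before the retro, but in the proposed sequence the retro appears ahead of the demo. That one violation is enough.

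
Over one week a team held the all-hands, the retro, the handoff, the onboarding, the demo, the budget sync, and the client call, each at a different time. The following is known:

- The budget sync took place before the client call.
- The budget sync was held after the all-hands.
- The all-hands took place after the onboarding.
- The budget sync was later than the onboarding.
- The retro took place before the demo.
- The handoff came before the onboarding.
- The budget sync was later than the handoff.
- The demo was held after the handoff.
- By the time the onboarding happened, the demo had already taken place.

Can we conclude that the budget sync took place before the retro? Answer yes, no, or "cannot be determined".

Tracing the constraints gives the retro → the demo → the onboarding → the budget sync, so the retro must come before the budget sync.
That means the budget sync cannot be before the retro.

no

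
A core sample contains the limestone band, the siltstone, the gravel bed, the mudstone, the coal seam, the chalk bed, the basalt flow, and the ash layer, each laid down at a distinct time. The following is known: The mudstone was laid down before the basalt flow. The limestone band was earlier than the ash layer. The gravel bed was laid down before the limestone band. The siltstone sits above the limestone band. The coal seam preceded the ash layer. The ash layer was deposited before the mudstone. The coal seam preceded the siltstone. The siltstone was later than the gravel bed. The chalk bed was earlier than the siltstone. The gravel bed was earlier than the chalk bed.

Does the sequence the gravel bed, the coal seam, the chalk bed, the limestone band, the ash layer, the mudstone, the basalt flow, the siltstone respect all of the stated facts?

Check each stated constraint against the proposed order — e.g. the coal seam is ahead of the siltstone; the gravel bed is ahead of the siltstone. Every pair is in the required order; nothing is violated.

yes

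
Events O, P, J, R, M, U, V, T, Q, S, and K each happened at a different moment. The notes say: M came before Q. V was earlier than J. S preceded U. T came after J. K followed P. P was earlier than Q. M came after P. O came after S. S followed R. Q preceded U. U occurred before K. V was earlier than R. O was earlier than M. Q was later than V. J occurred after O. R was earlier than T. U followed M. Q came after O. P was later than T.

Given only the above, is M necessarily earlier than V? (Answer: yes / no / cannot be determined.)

no

Tracing the constraints gives V → R → S → O → M, so V must come before M.
That means M cannot be before V.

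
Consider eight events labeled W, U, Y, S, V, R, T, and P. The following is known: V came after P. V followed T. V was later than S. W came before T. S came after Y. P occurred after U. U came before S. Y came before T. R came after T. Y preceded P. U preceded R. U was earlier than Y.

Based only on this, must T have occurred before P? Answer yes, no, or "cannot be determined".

cannot be determined

No chain of stated constraints runs from T to P, and none runs from P to T either.
So the relative order of T and P is not fixed by the given facts.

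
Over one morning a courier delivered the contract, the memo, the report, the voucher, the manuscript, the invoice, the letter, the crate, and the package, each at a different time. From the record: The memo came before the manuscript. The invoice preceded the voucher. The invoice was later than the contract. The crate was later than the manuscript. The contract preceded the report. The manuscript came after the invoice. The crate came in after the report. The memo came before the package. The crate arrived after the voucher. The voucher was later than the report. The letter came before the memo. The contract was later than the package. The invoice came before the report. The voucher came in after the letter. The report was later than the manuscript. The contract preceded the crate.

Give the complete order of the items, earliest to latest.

the letter, the memo, the package, the contract, the invoice, the manuscript, the report, the voucher, the crate

The constraints fix every adjacent pair, so only one ordering works:
the letter → the memo → the package → the contract → the invoice → the manuscript → the report → the voucher → the crate.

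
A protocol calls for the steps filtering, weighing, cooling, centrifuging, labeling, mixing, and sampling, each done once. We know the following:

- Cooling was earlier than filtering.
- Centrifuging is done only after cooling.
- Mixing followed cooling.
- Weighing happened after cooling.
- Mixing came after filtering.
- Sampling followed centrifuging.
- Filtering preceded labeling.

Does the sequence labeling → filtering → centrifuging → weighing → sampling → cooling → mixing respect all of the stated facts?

The constraints require filtering before labeling, but in the proposed sequence labeling appears ahead of filtering. That one violation is enough.

no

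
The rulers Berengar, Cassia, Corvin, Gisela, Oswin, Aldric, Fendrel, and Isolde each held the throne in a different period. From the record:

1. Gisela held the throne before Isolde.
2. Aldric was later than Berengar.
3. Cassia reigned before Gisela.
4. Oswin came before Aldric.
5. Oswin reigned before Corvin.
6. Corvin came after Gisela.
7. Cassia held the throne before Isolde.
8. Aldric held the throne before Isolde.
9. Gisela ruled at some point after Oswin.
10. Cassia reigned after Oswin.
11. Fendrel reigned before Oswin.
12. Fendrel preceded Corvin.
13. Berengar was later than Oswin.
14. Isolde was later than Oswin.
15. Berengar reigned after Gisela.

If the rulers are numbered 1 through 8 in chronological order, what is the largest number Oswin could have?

2

Oswin must come before Aldric, Berengar, Cassia, Corvin, Gisela, and Isolde — 6 rulers forced after them.
Everything else can be placed before Oswin in some valid order, so Oswin can sit as late as position 8 − 6 = 2.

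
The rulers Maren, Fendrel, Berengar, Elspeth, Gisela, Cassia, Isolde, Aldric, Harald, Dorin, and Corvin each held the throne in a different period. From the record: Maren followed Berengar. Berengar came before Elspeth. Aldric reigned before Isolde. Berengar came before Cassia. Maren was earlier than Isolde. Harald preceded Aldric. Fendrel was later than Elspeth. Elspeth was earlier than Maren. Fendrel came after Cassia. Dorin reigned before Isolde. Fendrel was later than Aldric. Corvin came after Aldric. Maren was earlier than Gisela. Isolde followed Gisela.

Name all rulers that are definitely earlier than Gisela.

Directly stated before Gisela: Maren.
Berengar reaches Gisela via Berengar → Maren → Gisela.
Elspeth reaches Gisela via Elspeth → Maren → Gisela.
No chain forces Cassia (or any of the others) ahead of Gisela.

Berengar, Elspeth, Maren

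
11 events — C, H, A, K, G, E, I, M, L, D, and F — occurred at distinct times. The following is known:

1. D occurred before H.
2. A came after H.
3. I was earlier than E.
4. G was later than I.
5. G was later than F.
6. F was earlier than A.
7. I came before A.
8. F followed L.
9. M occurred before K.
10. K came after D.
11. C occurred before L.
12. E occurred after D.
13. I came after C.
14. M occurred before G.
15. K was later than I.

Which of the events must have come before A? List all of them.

Directly stated before A: F, H, and I.
C reaches A via C → I → A.
D reaches A via D → H → A.
L reaches A via L → F → A.
No chain forces K (or any of the others) ahead of A.

C, D, F, H, I, L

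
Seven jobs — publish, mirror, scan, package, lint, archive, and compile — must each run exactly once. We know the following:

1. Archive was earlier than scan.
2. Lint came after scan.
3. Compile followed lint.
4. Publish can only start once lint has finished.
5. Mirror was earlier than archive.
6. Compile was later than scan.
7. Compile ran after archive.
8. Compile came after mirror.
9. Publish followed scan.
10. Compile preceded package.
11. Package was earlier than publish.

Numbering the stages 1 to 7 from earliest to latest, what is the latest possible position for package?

Package must come before publish — 1 stage forced after it.
Everything else can be placed before package in some valid order, so package can sit as late as position 7 − 1 = 6.

6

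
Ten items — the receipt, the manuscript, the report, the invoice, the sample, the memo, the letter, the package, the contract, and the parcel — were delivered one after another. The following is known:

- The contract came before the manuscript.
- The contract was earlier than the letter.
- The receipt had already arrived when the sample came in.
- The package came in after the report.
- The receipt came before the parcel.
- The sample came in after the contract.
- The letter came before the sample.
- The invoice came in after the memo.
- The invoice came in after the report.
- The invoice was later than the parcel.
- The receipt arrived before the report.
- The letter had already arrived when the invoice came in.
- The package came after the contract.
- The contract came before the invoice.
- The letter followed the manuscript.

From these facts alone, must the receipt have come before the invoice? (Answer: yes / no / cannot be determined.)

yes

Chain the constraints: the receipt → the report → the invoice. Each link is directly stated, so the receipt comes before the invoice.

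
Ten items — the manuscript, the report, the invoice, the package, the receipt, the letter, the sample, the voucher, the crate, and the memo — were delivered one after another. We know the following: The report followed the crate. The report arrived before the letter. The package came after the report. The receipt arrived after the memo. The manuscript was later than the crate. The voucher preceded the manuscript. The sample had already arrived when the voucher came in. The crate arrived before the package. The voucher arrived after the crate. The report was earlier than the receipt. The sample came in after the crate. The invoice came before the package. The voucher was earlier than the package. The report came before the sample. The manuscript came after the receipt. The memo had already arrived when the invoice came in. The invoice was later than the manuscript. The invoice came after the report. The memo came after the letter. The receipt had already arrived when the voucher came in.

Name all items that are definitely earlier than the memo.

Directly stated before the memo: the letter.
The crate reaches the memo via the crate → the report → the letter → the memo.
The report reaches the memo via the report → the letter → the memo.
No chain forces the manuscript (or any of the others) ahead of the memo.

the crate, the letter, the report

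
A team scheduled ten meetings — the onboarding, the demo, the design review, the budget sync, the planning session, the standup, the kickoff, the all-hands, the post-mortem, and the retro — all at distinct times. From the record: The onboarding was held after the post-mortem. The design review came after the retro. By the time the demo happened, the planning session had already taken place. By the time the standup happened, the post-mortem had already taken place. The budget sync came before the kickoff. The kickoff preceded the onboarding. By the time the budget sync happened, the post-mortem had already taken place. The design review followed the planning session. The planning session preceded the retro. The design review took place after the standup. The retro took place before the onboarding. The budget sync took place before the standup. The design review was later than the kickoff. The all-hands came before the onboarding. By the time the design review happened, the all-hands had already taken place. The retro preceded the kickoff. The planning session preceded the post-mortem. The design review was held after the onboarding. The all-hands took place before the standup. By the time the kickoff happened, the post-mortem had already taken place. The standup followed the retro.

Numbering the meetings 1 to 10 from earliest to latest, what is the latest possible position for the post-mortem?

5

The post-mortem must come before the budget sync, the design review, the kickoff, the onboarding, and the standup — 5 meetings forced after it.
Everything else can be placed before the post-mortem in some valid order, so the post-mortem can sit as late as position 10 − 5 = 5.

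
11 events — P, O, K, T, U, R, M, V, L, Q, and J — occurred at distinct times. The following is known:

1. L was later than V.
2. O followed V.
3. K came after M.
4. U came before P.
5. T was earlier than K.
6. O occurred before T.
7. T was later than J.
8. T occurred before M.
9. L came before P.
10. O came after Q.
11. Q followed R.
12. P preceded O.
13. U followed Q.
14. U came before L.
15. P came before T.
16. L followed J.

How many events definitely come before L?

5

Directly stated before L: J, U, and V.
Q reaches L via Q → U → L.
R reaches L via R → Q → U → L.
No chain forces M (or any of the others) ahead of L.
That's J, Q, R, U, and V — 5 in all.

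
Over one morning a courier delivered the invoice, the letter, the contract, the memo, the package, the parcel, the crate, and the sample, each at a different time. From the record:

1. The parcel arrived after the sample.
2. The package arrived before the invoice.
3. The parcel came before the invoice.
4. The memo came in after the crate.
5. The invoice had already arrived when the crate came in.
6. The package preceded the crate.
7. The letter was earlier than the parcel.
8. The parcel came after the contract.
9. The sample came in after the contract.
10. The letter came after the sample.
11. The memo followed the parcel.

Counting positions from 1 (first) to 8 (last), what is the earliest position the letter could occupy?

The contract and the sample must both come before the letter — 2 forced predecessors.
Nothing else is forced ahead of the letter, so its earliest slot is position 2 + 1 = 3.

3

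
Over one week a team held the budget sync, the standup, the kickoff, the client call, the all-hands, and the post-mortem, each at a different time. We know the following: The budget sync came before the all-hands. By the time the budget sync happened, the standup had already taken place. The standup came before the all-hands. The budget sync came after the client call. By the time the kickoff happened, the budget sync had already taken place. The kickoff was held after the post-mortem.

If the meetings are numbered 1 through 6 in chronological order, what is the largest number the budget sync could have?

4

The budget sync must come before the all-hands and the kickoff — 2 meetings forced after it.
Everything else can be placed before the budget sync in some valid order, so the budget sync can sit as late as position 6 − 2 = 4.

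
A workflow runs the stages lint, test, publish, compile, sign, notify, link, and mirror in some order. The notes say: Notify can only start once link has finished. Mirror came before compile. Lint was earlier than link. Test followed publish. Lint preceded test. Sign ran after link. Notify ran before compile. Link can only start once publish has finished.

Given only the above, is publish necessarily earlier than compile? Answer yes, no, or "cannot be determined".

yes

Chain the constraints: publish → link → notify → compile. Each link is directly stated, so publish comes before compile.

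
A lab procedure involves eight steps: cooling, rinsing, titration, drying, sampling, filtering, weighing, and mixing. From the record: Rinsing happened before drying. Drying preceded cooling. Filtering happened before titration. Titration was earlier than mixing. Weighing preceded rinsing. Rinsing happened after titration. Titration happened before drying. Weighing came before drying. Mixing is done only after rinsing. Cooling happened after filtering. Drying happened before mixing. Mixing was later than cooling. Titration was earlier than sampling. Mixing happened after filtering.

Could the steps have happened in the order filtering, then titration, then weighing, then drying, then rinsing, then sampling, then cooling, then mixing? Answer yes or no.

no

The constraints require rinsing before drying, but in the proposed sequence drying appears ahead of rinsing. That one violation is enough.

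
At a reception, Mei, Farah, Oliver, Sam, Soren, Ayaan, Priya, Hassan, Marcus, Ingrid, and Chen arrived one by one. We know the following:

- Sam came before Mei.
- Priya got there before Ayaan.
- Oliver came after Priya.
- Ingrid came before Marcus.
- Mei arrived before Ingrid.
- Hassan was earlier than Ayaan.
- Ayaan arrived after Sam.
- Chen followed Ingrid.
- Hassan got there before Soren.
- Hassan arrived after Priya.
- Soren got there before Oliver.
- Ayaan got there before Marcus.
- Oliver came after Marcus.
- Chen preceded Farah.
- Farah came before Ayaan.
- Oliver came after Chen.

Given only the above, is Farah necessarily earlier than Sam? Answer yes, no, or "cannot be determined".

no

Tracing the constraints gives Sam → Mei → Ingrid → Chen → Farah, so Sam must come before Farah.
That means Farah cannot be before Sam.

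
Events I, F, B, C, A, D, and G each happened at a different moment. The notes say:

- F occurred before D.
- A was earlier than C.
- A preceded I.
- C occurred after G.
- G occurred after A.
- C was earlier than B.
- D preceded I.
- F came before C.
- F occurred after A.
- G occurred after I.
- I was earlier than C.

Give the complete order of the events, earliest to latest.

A, F, D, I, G, C, B

The constraints fix every adjacent pair, so only one ordering works:
A → F → D → I → G → C → B.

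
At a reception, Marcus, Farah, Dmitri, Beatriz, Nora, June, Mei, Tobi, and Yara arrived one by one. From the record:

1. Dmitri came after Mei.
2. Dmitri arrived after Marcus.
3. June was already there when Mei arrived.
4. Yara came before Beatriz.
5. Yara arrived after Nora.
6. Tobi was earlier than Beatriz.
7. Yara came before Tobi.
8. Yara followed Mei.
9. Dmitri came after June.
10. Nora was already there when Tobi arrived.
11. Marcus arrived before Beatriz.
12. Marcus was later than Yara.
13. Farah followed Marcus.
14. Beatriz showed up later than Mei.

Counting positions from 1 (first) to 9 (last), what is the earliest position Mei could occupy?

June must come before Mei — 1 forced predecessor.
Nothing else is forced ahead of Mei, so their earliest slot is position 1 + 1 = 2.

2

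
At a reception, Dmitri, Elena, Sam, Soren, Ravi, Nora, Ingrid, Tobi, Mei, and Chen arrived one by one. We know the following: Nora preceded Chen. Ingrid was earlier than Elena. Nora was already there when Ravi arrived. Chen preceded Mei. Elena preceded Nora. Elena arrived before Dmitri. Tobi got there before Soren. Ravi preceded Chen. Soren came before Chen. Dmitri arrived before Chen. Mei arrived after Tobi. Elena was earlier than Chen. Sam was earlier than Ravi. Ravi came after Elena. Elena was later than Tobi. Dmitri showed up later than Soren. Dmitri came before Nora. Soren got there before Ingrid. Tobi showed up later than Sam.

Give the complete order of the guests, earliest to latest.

Sam, Tobi, Soren, Ingrid, Elena, Dmitri, Nora, Ravi, Chen, Mei

The constraints fix every adjacent pair, so only one ordering works:
Sam → Tobi → Soren → Ingrid → Elena → Dmitri → Nora → Ravi → Chen → Mei.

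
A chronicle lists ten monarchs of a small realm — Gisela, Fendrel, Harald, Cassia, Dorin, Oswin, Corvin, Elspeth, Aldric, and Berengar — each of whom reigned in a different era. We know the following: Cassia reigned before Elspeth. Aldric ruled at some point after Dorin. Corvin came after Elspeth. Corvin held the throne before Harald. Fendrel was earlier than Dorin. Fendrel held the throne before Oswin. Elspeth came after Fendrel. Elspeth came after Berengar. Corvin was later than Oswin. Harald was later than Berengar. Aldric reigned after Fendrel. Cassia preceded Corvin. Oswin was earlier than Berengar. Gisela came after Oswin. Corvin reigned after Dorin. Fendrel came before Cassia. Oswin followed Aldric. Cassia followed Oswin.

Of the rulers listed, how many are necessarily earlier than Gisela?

Directly stated before Gisela: Oswin.
Aldric reaches Gisela via Aldric → Oswin → Gisela.
Dorin reaches Gisela via Dorin → Aldric → Oswin → Gisela.
Fendrel reaches Gisela via Fendrel → Oswin → Gisela.
No chain forces Cassia (or any of the others) ahead of Gisela.
That's Aldric, Dorin, Fendrel, and Oswin — 4 in all.

4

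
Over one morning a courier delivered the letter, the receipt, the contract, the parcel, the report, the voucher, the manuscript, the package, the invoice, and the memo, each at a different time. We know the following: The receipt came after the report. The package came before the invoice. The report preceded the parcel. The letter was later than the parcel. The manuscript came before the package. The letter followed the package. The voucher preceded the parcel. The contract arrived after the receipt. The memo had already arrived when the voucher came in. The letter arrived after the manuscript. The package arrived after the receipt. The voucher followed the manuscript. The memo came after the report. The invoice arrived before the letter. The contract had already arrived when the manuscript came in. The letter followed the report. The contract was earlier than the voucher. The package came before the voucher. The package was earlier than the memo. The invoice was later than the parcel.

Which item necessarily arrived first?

The report has a chain of constraints placing it before every other item, so the report must be first.

the report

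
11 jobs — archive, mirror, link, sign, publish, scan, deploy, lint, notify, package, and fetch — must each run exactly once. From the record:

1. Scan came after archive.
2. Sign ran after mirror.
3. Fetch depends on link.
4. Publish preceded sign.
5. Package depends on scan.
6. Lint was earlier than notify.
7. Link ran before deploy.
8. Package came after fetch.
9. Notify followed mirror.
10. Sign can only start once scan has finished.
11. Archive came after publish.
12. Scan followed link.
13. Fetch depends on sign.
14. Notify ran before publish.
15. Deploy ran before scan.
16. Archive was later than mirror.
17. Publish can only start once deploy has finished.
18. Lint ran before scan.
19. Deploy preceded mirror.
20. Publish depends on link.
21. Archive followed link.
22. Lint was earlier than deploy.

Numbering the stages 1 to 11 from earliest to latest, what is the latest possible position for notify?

5

Notify must come before archive, fetch, package, publish, scan, and sign — 6 stages forced after it.
Everything else can be placed before notify in some valid order, so notify can sit as late as position 11 − 6 = 5.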